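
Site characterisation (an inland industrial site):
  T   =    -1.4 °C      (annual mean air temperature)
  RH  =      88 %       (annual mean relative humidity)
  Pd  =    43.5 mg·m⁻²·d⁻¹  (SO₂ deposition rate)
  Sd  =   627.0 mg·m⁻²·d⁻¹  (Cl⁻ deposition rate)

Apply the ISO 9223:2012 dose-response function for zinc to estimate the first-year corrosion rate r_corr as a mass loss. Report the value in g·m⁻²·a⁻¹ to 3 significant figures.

r_corr = 26.8 g·m⁻²·a⁻¹

zinc: T≤10 °C ⇒ hinge +0.038·(-1.4−10) = -0.4332
  SO₂ term: 0.0129·43.5^0.44·exp(0.046·88-0.4332) = 2.52
  Sd branch = 0.0175·Sd^0.57·e^(0.008·RH+0.085·T) = 1.235 μm/a
  sum: 2.52 + 1.235 → r_corr = 3.755 μm/a
Convert to mass loss: 3.755 μm/a × 7.14 g/cm³ = 26.81 g·m⁻²·a⁻¹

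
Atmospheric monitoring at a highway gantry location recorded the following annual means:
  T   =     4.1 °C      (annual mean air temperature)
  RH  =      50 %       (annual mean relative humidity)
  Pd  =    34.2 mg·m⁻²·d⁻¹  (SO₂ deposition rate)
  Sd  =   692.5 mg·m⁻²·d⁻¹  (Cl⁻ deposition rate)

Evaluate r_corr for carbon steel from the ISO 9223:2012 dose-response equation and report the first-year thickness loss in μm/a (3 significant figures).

r_corr = 48.6 μm/a

carbon steel: temperature factor f = +0.150·(-5.9) = -0.8850
  sulphur-dioxide contribution → 12.46 μm/a
  chloride contribution → 36.1 μm/a
  total first-year rate 48.56 μm/a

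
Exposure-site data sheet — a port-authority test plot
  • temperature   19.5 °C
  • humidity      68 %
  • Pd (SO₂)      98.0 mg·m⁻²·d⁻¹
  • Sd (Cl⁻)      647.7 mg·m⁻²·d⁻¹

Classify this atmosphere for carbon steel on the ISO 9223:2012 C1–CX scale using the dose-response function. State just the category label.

carbon steel: temperature factor f = -0.054·(9.5) = -0.5130
  sulphur-dioxide contribution → 44.8 μm/a
  chloride contribution → 116.1 μm/a
  ⇒ r_corr(carbon steel) = 160.9 μm/a
Category bounds: 80…200 μm/a bracket r_corr ⇒ C5

C5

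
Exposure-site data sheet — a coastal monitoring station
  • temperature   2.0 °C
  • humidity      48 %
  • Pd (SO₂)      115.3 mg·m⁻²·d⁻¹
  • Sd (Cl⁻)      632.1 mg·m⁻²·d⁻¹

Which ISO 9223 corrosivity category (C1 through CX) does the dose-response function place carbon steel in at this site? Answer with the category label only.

C3

carbon steel: f(T) = +0.150·(T−10) [T≤10 °C] = -1.2000
  Pd branch = 1.77·Pd^0.52·e^(0.02·RH+f) = 16.44 μm/a
  Cl⁻ term: 0.102·632.1^0.62·exp(0.033·48+0.04·2.0) = 29.36
  r_corr = 16.44 + 29.36 = 45.8 μm/a
ISO 9223 Table 2 (carbon steel): 25 < 45.8 ≤ 50 μm/a ⇒ C3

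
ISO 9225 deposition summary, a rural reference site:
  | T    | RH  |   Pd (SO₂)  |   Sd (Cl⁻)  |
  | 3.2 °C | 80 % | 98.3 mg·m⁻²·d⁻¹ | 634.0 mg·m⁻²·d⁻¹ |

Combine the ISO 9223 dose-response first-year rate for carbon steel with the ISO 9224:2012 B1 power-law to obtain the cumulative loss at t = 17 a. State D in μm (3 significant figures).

carbon steel: T≤10 °C ⇒ hinge +0.150·(3.2−10) = -1.0200
  sulphur-dioxide contribution → 34.36 μm/a
  chloride contribution → 88.72 μm/a
  ⇒ r_corr(carbon steel) = 123.1 μm/a
Long-term exponent b (ISO 9224 Table 2, B1) = 0.523
  D(17) = 123.1 × 17^0.523 = 123.1 × 4.401 = 541.6 μm

D(17) = 542 μm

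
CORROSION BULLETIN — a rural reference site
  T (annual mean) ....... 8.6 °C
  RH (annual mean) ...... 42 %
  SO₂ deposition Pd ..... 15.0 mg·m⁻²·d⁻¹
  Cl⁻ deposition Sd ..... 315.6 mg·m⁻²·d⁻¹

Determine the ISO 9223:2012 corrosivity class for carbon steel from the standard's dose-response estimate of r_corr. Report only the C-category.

C3

carbon steel: temperature factor f = +0.150·(-1.4) = -0.2100
  sulphur-dioxide contribution → 13.59 μm/a
  chloride contribution → 20.39 μm/a
  total first-year rate 33.98 μm/a
Category bounds: 25…50 μm/a bracket r_corr ⇒ C3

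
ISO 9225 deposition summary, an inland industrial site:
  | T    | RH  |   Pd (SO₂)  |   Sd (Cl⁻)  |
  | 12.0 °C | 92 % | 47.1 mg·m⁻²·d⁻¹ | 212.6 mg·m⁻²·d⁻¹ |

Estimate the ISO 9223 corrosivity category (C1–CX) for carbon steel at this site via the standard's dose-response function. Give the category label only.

carbon steel: f(T) = -0.054·(T−10) [T>10 °C] = -0.1080
  sulphur-dioxide contribution → 74.16 μm/a
  chloride contribution → 95.21 μm/a
  ⇒ r_corr(carbon steel) = 169.4 μm/a
169 μm/a falls in (80, 200] for carbon steel → category C5

C5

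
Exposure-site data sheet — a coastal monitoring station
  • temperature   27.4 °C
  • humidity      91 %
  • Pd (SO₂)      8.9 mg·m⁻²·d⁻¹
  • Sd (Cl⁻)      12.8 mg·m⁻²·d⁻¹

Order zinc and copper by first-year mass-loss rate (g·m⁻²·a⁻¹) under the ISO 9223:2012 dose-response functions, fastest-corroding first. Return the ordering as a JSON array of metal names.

["copper", "zinc"]

zinc: T>10 °C ⇒ hinge -0.071·(27.4−10) = -1.2354
  SO₂ term: 0.0129·8.9^0.44·exp(0.046·91-1.2354) = 0.6453
  Sd branch = 0.0175·Sd^0.57·e^(0.008·RH+0.085·T) = 1.591 μm/a
  r_corr = 0.6453 + 1.591 = 2.237 μm/a
  mass loss = 2.237 μm/a × 7.14 g/cm³ = 15.97 g·m⁻²·a⁻¹
copper: f(T) = -0.080·(T−10) [T>10 °C] = -1.3920
  SO₂ term: 0.0053·8.9^0.26·exp(0.059·91-1.3920) = 0.4992
  Cl⁻ term: 0.01025·12.8^0.27·exp(0.036·91+0.049·27.4) = 2.068
  sum: 0.4992 + 2.068 → r_corr = 2.567 μm/a
  mass loss = 2.567 μm/a × 8.96 g/cm³ = 23 g·m⁻²·a⁻¹
Ordering by g·m⁻²·a⁻¹: copper (23) > zinc (16)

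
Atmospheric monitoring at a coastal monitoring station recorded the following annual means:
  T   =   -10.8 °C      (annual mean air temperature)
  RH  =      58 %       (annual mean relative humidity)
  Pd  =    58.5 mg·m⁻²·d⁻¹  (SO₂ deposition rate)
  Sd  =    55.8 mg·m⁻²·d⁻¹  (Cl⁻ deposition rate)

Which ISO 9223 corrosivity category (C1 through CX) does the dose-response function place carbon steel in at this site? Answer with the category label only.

C2

carbon steel: f(T) = +0.150·(T−10) [T≤10 °C] = -3.1200
  sulphur-dioxide contribution → 2.069 μm/a
  chloride contribution → 5.434 μm/a
  ⇒ r_corr(carbon steel) = 7.503 μm/a
Category bounds: 1.3…25 μm/a bracket r_corr ⇒ C2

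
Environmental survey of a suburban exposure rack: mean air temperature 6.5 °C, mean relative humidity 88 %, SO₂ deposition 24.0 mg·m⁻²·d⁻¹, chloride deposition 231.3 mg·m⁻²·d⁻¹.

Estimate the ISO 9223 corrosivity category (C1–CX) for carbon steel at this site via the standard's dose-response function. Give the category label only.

carbon steel: T≤10 °C ⇒ hinge +0.150·(6.5−10) = -0.5250
  SO₂ term: 1.77·24.0^0.52·exp(0.02·88-0.5250) = 31.77
  Cl⁻ term: 0.102·231.3^0.62·exp(0.033·88+0.04·6.5) = 70.55
  sum: 31.77 + 70.55 → r_corr = 102.3 μm/a
ISO 9223 Table 2 (carbon steel): 80 < 102 ≤ 200 μm/a ⇒ C5

C5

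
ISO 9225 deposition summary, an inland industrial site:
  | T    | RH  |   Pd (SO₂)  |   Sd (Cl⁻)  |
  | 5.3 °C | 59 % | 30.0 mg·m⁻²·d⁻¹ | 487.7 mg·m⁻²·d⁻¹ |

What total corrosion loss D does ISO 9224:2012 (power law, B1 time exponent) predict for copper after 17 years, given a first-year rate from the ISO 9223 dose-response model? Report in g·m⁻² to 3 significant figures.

copper: T≤10 °C ⇒ hinge +0.126·(5.3−10) = -0.5922
  Pd branch = 0.0053·Pd^0.26·e^(0.059·RH+f) = 0.2306 μm/a
  Sd branch = 0.01025·Sd^0.27·e^(0.036·RH+0.049·T) = 0.5912 μm/a
  r_corr = 0.2306 + 0.5912 = 0.8219 μm/a
ISO 9224: D(t) = r_corr · t^b with b = 0.667 (copper, B1)
  D(17) = 0.8219 × 17^0.667 = 0.8219 × 6.618 = 5.439 μm
  Mass loss = 5.439 μm × 8.96 g/cm³ = 48.73 g·m⁻²

D(17) = 48.7 g·m⁻²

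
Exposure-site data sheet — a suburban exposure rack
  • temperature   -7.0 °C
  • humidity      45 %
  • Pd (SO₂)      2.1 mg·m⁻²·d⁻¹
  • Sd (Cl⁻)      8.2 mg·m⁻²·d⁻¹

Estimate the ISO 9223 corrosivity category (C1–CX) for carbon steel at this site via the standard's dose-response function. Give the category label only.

C2

carbon steel: f(T) = +0.150·(T−10) [T≤10 °C] = -2.5500
  Pd branch = 1.77·Pd^0.52·e^(0.02·RH+f) = 0.5 μm/a
  Sd branch = 0.102·Sd^0.62·e^(0.033·RH+0.04·T) = 1.255 μm/a
  r_corr = 0.5 + 1.255 = 1.755 μm/a
ISO 9223 Table 2 (carbon steel): 1.3 < 1.75 ≤ 25 μm/a ⇒ C2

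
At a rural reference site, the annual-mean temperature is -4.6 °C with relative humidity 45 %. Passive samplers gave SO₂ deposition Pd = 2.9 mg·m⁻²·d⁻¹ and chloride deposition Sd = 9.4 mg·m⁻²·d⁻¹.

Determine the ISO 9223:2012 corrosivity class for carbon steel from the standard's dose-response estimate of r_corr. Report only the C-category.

carbon steel: temperature factor f = +0.150·(-14.6) = -2.1900
  SO₂ term: 1.77·2.9^0.52·exp(0.02·45-2.1900) = 0.8476
  Cl⁻ term: 0.102·9.4^0.62·exp(0.033·45+0.04·-4.6) = 1.503
  sum: 0.8476 + 1.503 → r_corr = 2.351 μm/a
Category bounds: 1.3…25 μm/a bracket r_corr ⇒ C2

C2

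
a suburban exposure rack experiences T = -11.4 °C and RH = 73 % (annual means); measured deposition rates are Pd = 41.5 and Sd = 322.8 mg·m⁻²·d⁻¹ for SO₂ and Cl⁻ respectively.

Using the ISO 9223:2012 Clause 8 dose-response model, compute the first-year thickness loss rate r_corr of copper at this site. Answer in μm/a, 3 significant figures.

r_corr = 0.456 μm/a

copper: f(T) = +0.126·(T−10) [T≤10 °C] = -2.6964
  sulphur-dioxide contribution → 0.06989 μm/a
  chloride contribution → 0.3862 μm/a
  total first-year rate 0.4561 μm/a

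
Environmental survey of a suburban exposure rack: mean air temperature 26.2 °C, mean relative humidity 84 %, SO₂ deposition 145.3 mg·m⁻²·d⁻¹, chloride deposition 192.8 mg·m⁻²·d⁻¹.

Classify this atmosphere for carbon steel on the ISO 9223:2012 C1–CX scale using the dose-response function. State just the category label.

carbon steel: T>10 °C ⇒ hinge -0.054·(26.2−10) = -0.8748
  Pd branch = 1.77·Pd^0.52·e^(0.02·RH+f) = 52.73 μm/a
  Sd branch = 0.102·Sd^0.62·e^(0.033·RH+0.04·T) = 121.4 μm/a
  r_corr = 52.73 + 121.4 = 174.2 μm/a
ISO 9223 Table 2 (carbon steel): 80 < 174 ≤ 200 μm/a ⇒ C5

C5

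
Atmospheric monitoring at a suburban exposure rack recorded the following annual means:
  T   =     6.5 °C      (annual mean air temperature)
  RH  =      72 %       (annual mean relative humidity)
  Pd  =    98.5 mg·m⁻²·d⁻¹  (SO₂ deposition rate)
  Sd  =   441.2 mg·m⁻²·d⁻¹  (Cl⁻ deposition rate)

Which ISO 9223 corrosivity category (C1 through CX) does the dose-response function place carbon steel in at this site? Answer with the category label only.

carbon steel: temperature factor f = +0.150·(-3.5) = -0.5250
  sulphur-dioxide contribution → 48.08 μm/a
  chloride contribution → 62.1 μm/a
  ⇒ r_corr(carbon steel) = 110.2 μm/a
110 μm/a falls in (80, 200] for carbon steel → category C5

C5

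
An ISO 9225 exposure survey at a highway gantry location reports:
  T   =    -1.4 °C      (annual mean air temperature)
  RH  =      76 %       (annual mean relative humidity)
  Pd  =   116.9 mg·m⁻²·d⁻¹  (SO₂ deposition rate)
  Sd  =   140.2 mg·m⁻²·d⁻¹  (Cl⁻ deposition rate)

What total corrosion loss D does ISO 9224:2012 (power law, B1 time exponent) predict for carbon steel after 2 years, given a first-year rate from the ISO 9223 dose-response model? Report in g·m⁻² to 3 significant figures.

D(2) = 483 g·m⁻²

carbon steel: temperature factor f = +0.150·(-11.4) = -1.7100
  sulphur-dioxide contribution → 17.41 μm/a
  chloride contribution → 25.38 μm/a
  total first-year rate 42.79 μm/a
ISO 9224: D(t) = r_corr · t^b with b = 0.523 (carbon steel, B1)
  D(2) = 42.79 × 2^0.523 = 42.79 × 1.437 = 61.48 μm
  Mass loss = 61.48 μm × 7.85 g/cm³ = 482.6 g·m⁻²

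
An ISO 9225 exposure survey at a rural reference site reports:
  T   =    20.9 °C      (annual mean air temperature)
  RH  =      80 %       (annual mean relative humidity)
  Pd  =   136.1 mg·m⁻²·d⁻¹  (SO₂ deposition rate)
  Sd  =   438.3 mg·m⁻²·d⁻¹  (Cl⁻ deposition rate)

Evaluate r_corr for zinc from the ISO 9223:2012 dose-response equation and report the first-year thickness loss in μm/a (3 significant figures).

zinc: temperature factor f = -0.071·(10.9) = -0.7739
  Pd branch = 0.0129·Pd^0.44·e^(0.046·RH+f) = 2.049 μm/a
  Sd branch = 0.0175·Sd^0.57·e^(0.008·RH+0.085·T) = 6.285 μm/a
  sum: 2.049 + 6.285 → r_corr = 8.334 μm/a

r_corr = 8.33 μm/a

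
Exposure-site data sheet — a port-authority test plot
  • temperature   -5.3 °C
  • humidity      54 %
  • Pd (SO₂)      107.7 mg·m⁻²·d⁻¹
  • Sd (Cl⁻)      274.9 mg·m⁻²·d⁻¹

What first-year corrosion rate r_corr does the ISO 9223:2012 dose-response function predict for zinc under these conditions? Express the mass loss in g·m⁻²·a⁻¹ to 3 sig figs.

zinc: T≤10 °C ⇒ hinge +0.038·(-5.3−10) = -0.5814
  sulphur-dioxide contribution → 0.6777 μm/a
  chloride contribution → 0.422 μm/a
  total first-year rate 1.1 μm/a
Convert to mass loss: 1.1 μm/a × 7.14 g/cm³ = 7.852 g·m⁻²·a⁻¹

r_corr = 7.85 g·m⁻²·a⁻¹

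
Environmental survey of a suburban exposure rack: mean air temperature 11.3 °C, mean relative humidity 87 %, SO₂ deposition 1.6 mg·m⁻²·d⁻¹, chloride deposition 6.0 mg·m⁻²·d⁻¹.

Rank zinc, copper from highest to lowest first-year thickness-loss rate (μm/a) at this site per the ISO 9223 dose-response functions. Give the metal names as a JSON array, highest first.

["copper", "zinc"]

zinc: temperature factor f = -0.071·(1.3) = -0.0923
  Pd branch = 0.0129·Pd^0.44·e^(0.046·RH+f) = 0.7913 μm/a
  Cl⁻ term: 0.0175·6.0^0.57·exp(0.008·87+0.085·11.3) = 0.2547
  sum: 0.7913 + 0.2547 → r_corr = 1.046 μm/a
copper: temperature factor f = -0.080·(1.3) = -0.1040
  Pd branch = 0.0053·Pd^0.26·e^(0.059·RH+f) = 0.915 μm/a
  Sd branch = 0.01025·Sd^0.27·e^(0.036·RH+0.049·T) = 0.663 μm/a
  r_corr = 0.915 + 0.663 = 1.578 μm/a
Ordering by μm/a: copper (1.58) > zinc (1.05)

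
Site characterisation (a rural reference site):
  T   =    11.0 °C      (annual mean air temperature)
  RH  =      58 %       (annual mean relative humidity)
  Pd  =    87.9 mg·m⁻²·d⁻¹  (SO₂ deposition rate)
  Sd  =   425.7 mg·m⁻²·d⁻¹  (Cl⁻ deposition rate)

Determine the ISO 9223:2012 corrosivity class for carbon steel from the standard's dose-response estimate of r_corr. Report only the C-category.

C5

carbon steel: temperature factor f = -0.054·(1.0) = -0.0540
  SO₂ term: 1.77·87.9^0.52·exp(0.02·58-0.0540) = 54.85
  Sd branch = 0.102·Sd^0.62·e^(0.033·RH+0.04·T) = 45.81 μm/a
  r_corr = 54.85 + 45.81 = 100.7 μm/a
101 μm/a falls in (80, 200] for carbon steel → category C5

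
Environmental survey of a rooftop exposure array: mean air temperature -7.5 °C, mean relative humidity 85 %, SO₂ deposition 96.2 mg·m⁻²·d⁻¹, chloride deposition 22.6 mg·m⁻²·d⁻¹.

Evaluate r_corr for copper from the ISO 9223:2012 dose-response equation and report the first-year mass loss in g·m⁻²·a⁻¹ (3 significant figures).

copper: T≤10 °C ⇒ hinge +0.126·(-7.5−10) = -2.2050
  SO₂ term: 0.0053·96.2^0.26·exp(0.059·85-2.2050) = 0.2886
  Sd branch = 0.01025·Sd^0.27·e^(0.036·RH+0.049·T) = 0.3513 μm/a
  r_corr = 0.2886 + 0.3513 = 0.6399 μm/a
Convert to mass loss: 0.6399 μm/a × 8.96 g/cm³ = 5.733 g·m⁻²·a⁻¹

r_corr = 5.73 g·m⁻²·a⁻¹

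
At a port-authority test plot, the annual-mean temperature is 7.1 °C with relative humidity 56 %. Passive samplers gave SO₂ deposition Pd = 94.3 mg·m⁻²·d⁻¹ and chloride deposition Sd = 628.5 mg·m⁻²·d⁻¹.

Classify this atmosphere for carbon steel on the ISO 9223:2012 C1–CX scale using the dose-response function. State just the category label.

carbon steel: f(T) = +0.150·(T−10) [T≤10 °C] = -0.4350
  Pd branch = 1.77·Pd^0.52·e^(0.02·RH+f) = 37.34 μm/a
  Cl⁻ term: 0.102·628.5^0.62·exp(0.033·56+0.04·7.1) = 46.72
  r_corr = 37.34 + 46.72 = 84.06 μm/a
Category bounds: 80…200 μm/a bracket r_corr ⇒ C5

C5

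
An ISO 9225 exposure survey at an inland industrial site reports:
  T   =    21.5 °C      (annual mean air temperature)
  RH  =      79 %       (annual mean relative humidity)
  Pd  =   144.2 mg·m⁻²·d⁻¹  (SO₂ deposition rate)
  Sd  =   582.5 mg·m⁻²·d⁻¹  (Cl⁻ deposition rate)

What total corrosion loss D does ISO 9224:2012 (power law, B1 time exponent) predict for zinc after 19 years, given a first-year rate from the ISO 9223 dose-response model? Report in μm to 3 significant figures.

D(19) = 106 μm

zinc: T>10 °C ⇒ hinge -0.071·(21.5−10) = -0.8165
  sulphur-dioxide contribution → 1.924 μm/a
  chloride contribution → 7.716 μm/a
  total first-year rate 9.64 μm/a
Long-term exponent b (ISO 9224 Table 2, B1) = 0.813
  D(19) = 9.64 × 19^0.813 = 9.64 × 10.96 = 105.6 μm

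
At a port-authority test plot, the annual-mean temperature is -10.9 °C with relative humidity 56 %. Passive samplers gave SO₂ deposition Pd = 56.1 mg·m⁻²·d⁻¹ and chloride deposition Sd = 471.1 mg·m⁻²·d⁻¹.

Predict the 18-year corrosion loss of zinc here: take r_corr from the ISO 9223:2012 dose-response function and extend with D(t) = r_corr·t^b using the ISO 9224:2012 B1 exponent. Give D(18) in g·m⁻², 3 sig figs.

zinc: f(T) = +0.038·(T−10) [T≤10 °C] = -0.7942
  Pd branch = 0.0129·Pd^0.44·e^(0.046·RH+f) = 0.4508 μm/a
  Cl⁻ term: 0.0175·471.1^0.57·exp(0.008·56+0.085·-10.9) = 0.3622
  r_corr = 0.4508 + 0.3622 = 0.8129 μm/a
Long-term exponent b (ISO 9224 Table 2, B1) = 0.813
  D(18) = 0.8129 × 18^0.813 = 0.8129 × 10.48 = 8.523 μm
  Mass loss = 8.523 μm × 7.14 g/cm³ = 60.85 g·m⁻²

D(18) = 60.9 g·m⁻²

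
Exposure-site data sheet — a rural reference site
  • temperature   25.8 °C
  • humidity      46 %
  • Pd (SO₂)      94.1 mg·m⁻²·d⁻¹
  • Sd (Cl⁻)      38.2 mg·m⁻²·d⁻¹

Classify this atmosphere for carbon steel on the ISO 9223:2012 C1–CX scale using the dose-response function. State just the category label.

C3

carbon steel: T>10 °C ⇒ hinge -0.054·(25.8−10) = -0.8532
  Pd branch = 1.77·Pd^0.52·e^(0.02·RH+f) = 20.1 μm/a
  Cl⁻ term: 0.102·38.2^0.62·exp(0.033·46+0.04·25.8) = 12.5
  sum: 20.1 + 12.5 → r_corr = 32.6 μm/a
32.6 μm/a falls in (25, 50] for carbon steel → category C3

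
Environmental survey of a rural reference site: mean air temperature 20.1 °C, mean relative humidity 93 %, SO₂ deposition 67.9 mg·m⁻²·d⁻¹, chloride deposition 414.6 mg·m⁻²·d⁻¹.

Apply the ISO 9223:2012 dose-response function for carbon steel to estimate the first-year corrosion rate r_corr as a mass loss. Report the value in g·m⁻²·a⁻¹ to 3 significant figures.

r_corr = 2.08e+03 g·m⁻²·a⁻¹

carbon steel: f(T) = -0.054·(T−10) [T>10 °C] = -0.5454
  sulphur-dioxide contribution → 59.08 μm/a
  chloride contribution → 205.9 μm/a
  ⇒ r_corr(carbon steel) = 264.9 μm/a
Convert to mass loss: 264.9 μm/a × 7.85 g/cm³ = 2080 g·m⁻²·a⁻¹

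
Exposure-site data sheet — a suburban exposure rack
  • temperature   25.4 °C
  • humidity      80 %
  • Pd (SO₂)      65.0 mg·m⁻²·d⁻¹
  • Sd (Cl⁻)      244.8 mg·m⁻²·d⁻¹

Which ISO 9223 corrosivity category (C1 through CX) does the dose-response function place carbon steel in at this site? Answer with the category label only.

carbon steel: f(T) = -0.054·(T−10) [T>10 °C] = -0.8316
  Pd branch = 1.77·Pd^0.52·e^(0.02·RH+f) = 33.45 μm/a
  Cl⁻ term: 0.102·244.8^0.62·exp(0.033·80+0.04·25.4) = 119.5
  r_corr = 33.45 + 119.5 = 153 μm/a
153 μm/a falls in (80, 200] for carbon steel → category C5

C5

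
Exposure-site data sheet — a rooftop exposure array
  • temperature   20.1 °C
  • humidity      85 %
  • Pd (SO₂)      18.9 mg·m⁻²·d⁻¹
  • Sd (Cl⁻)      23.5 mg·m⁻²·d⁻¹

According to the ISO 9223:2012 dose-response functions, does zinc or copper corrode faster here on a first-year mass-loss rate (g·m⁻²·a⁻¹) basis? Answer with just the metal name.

zinc: temperature factor f = -0.071·(10.1) = -0.7171
  SO₂ term: 0.0129·18.9^0.44·exp(0.046·85-0.7171) = 1.145
  Sd branch = 0.0175·Sd^0.57·e^(0.008·RH+0.085·T) = 1.153 μm/a
  r_corr = 1.145 + 1.153 = 2.298 μm/a
  mass loss = 2.298 μm/a × 7.14 g/cm³ = 16.41 g·m⁻²·a⁻¹
copper: f(T) = -0.080·(T−10) [T>10 °C] = -0.8080
  SO₂ term: 0.0053·18.9^0.26·exp(0.059·85-0.8080) = 0.7642
  Sd branch = 0.01025·Sd^0.27·e^(0.036·RH+0.049·T) = 1.373 μm/a
  sum: 0.7642 + 1.373 → r_corr = 2.137 μm/a
  mass loss = 2.137 μm/a × 8.96 g/cm³ = 19.15 g·m⁻²·a⁻¹
Ordering by g·m⁻²·a⁻¹: copper (19.1) > zinc (16.4)

copper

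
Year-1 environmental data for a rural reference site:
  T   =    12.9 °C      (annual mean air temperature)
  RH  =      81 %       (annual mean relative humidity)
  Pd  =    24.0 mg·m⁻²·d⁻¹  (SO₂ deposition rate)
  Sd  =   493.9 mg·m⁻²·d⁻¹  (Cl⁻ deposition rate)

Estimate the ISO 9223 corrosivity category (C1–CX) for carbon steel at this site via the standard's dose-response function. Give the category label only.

C5

carbon steel: f(T) = -0.054·(T−10) [T>10 °C] = -0.1566
  Pd branch = 1.77·Pd^0.52·e^(0.02·RH+f) = 39.92 μm/a
  Cl⁻ term: 0.102·493.9^0.62·exp(0.033·81+0.04·12.9) = 115.8
  r_corr = 39.92 + 115.8 = 155.7 μm/a
156 μm/a falls in (80, 200] for carbon steel → category C5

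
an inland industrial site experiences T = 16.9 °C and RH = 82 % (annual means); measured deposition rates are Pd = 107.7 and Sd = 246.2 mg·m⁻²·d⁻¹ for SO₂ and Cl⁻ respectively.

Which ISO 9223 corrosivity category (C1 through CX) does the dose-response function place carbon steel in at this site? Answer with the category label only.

C5

carbon steel: T>10 °C ⇒ hinge -0.054·(16.9−10) = -0.3726
  Pd branch = 1.77·Pd^0.52·e^(0.02·RH+f) = 71.64 μm/a
  Cl⁻ term: 0.102·246.2^0.62·exp(0.033·82+0.04·16.9) = 91.2
  sum: 71.64 + 91.2 → r_corr = 162.8 μm/a
163 μm/a falls in (80, 200] for carbon steel → category C5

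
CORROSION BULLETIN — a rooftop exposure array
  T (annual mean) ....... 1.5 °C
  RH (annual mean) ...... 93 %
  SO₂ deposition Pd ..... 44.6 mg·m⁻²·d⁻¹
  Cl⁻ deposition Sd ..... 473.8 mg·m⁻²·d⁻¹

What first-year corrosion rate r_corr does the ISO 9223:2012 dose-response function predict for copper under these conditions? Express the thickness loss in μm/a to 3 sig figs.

r_corr = 2.83 μm/a

copper: f(T) = +0.126·(T−10) [T≤10 °C] = -1.0710
  Pd branch = 0.0053·Pd^0.26·e^(0.059·RH+f) = 1.177 μm/a
  Sd branch = 0.01025·Sd^0.27·e^(0.036·RH+0.049·T) = 1.656 μm/a
  r_corr = 1.177 + 1.656 = 2.834 μm/a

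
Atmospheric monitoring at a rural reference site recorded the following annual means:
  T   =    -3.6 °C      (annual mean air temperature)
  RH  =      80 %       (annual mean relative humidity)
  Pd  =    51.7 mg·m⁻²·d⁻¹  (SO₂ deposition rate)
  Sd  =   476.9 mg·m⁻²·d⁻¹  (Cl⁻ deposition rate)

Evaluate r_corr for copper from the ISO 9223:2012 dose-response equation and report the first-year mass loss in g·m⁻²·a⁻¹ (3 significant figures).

copper: temperature factor f = +0.126·(-13.6) = -1.7136
  Pd branch = 0.0053·Pd^0.26·e^(0.059·RH+f) = 0.2988 μm/a
  Sd branch = 0.01025·Sd^0.27·e^(0.036·RH+0.049·T) = 0.8092 μm/a
  sum: 0.2988 + 0.8092 → r_corr = 1.108 μm/a
Convert to mass loss: 1.108 μm/a × 8.96 g/cm³ = 9.928 g·m⁻²·a⁻¹

r_corr = 9.93 g·m⁻²·a⁻¹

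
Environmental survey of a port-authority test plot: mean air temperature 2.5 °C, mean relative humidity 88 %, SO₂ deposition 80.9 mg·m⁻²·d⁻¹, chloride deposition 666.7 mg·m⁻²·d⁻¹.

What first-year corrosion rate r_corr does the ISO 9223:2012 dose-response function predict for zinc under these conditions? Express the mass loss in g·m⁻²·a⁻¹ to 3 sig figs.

zinc: T≤10 °C ⇒ hinge +0.038·(2.5−10) = -0.2850
  SO₂ term: 0.0129·80.9^0.44·exp(0.046·88-0.2850) = 3.84
  Cl⁻ term: 0.0175·666.7^0.57·exp(0.008·88+0.085·2.5) = 1.781
  sum: 3.84 + 1.781 → r_corr = 5.621 μm/a
Convert to mass loss: 5.621 μm/a × 7.14 g/cm³ = 40.14 g·m⁻²·a⁻¹

r_corr = 40.1 g·m⁻²·a⁻¹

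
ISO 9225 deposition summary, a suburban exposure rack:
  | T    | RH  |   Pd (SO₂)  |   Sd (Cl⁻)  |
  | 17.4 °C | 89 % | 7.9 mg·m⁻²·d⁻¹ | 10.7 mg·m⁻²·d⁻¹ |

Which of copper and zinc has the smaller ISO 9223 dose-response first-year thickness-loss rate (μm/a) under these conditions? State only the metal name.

copper: temperature factor f = -0.080·(7.4) = -0.5920
  SO₂ term: 0.0053·7.9^0.26·exp(0.059·89-0.5920) = 0.9573
  Cl⁻ term: 0.01025·10.7^0.27·exp(0.036·89+0.049·17.4) = 1.123
  r_corr = 0.9573 + 1.123 = 2.08 μm/a
zinc: T>10 °C ⇒ hinge -0.071·(17.4−10) = -0.5254
  SO₂ term: 0.0129·7.9^0.44·exp(0.046·89-0.5254) = 1.136
  Cl⁻ term: 0.0175·10.7^0.57·exp(0.008·89+0.085·17.4) = 0.6044
  sum: 1.136 + 0.6044 → r_corr = 1.74 μm/a
Ordering by μm/a: copper (2.08) > zinc (1.74)

zinc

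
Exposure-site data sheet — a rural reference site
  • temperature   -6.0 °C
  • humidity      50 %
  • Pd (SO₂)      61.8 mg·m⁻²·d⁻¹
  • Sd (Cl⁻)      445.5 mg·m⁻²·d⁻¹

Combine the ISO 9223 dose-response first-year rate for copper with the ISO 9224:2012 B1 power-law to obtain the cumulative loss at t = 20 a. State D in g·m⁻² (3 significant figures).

copper: temperature factor f = +0.126·(-16.0) = -2.0160
  SO₂ term: 0.0053·61.8^0.26·exp(0.059·50-2.0160) = 0.03941
  Sd branch = 0.01025·Sd^0.27·e^(0.036·RH+0.049·T) = 0.2399 μm/a
  sum: 0.03941 + 0.2399 → r_corr = 0.2793 μm/a
Long-term exponent b (ISO 9224 Table 2, B1) = 0.667
  D(20) = 0.2793 × 20^0.667 = 0.2793 × 7.375 = 2.06 μm
  Mass loss = 2.06 μm × 8.96 g/cm³ = 18.46 g·m⁻²

D(20) = 18.5 g·m⁻²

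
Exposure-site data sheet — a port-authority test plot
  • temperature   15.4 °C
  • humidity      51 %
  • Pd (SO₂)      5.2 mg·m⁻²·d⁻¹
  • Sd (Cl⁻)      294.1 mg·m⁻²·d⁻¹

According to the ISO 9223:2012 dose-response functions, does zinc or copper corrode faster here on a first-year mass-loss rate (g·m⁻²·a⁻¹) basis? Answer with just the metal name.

zinc

zinc: f(T) = -0.071·(T−10) [T>10 °C] = -0.3834
  SO₂ term: 0.0129·5.2^0.44·exp(0.046·51-0.3834) = 0.1897
  Sd branch = 0.0175·Sd^0.57·e^(0.008·RH+0.085·T) = 2.488 μm/a
  r_corr = 0.1897 + 2.488 = 2.677 μm/a
  mass loss = 2.677 μm/a × 7.14 g/cm³ = 19.11 g·m⁻²·a⁻¹
copper: temperature factor f = -0.080·(5.4) = -0.4320
  Pd branch = 0.0053·Pd^0.26·e^(0.059·RH+f) = 0.1071 μm/a
  Cl⁻ term: 0.01025·294.1^0.27·exp(0.036·51+0.049·15.4) = 0.6343
  r_corr = 0.1071 + 0.6343 = 0.7414 μm/a
  mass loss = 0.7414 μm/a × 8.96 g/cm³ = 6.643 g·m⁻²·a⁻¹
Ordering by g·m⁻²·a⁻¹: zinc (19.1) > copper (6.64)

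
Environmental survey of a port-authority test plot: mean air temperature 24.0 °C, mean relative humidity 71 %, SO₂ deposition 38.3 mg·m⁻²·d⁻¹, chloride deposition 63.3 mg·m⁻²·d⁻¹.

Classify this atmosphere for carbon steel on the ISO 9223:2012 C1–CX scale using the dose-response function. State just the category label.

carbon steel: T>10 °C ⇒ hinge -0.054·(24.0−10) = -0.7560
  Pd branch = 1.77·Pd^0.52·e^(0.02·RH+f) = 22.89 μm/a
  Sd branch = 0.102·Sd^0.62·e^(0.033·RH+0.04·T) = 36.3 μm/a
  r_corr = 22.89 + 36.3 = 59.19 μm/a
59.2 μm/a falls in (50, 80] for carbon steel → category C4

C4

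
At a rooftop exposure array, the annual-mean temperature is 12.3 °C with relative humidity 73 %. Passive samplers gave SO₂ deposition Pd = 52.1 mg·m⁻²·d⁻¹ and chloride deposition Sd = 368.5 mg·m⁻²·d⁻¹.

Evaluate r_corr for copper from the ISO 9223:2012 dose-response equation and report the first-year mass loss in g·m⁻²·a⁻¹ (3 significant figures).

r_corr = 19.7 g·m⁻²·a⁻¹

copper: T>10 °C ⇒ hinge -0.080·(12.3−10) = -0.1840
  Pd branch = 0.0053·Pd^0.26·e^(0.059·RH+f) = 0.9146 μm/a
  Sd branch = 0.01025·Sd^0.27·e^(0.036·RH+0.049·T) = 1.279 μm/a
  sum: 0.9146 + 1.279 → r_corr = 2.193 μm/a
Convert to mass loss: 2.193 μm/a × 8.96 g/cm³ = 19.65 g·m⁻²·a⁻¹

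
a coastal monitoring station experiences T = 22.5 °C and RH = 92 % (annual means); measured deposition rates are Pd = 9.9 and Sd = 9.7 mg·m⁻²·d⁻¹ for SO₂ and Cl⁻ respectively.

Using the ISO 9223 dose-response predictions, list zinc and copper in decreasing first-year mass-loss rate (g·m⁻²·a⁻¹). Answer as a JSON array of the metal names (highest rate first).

zinc: temperature factor f = -0.071·(12.5) = -0.8875
  SO₂ term: 0.0129·9.9^0.44·exp(0.046·92-0.8875) = 1.003
  Cl⁻ term: 0.0175·9.7^0.57·exp(0.008·92+0.085·22.5) = 0.9031
  r_corr = 1.003 + 0.9031 = 1.906 μm/a
  mass loss = 1.906 μm/a × 7.14 g/cm³ = 13.61 g·m⁻²·a⁻¹
copper: temperature factor f = -0.080·(12.5) = -1.0000
  Pd branch = 0.0053·Pd^0.26·e^(0.059·RH+f) = 0.8057 μm/a
  Cl⁻ term: 0.01025·9.7^0.27·exp(0.036·92+0.049·22.5) = 1.564
  sum: 0.8057 + 1.564 → r_corr = 2.37 μm/a
  mass loss = 2.37 μm/a × 8.96 g/cm³ = 21.24 g·m⁻²·a⁻¹
Ordering by g·m⁻²·a⁻¹: copper (21.2) > zinc (13.6)

["copper", "zinc"]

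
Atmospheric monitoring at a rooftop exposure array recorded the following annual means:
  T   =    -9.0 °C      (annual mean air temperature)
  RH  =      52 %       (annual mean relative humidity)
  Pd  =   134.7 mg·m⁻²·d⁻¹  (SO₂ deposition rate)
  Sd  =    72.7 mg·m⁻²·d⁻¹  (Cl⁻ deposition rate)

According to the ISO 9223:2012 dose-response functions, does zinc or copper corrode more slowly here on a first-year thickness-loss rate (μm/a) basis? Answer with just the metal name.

copper

zinc: T≤10 °C ⇒ hinge +0.038·(-9.0−10) = -0.7220
  sulphur-dioxide contribution → 0.5926 μm/a
  chloride contribution → 0.1421 μm/a
  ⇒ r_corr(zinc) = 0.7347 μm/a
copper: f(T) = +0.126·(T−10) [T≤10 °C] = -2.3940
  sulphur-dioxide contribution → 0.03721 μm/a
  chloride contribution → 0.1364 μm/a
  total first-year rate 0.1736 μm/a
Ordering by μm/a: zinc (0.735) > copper (0.174)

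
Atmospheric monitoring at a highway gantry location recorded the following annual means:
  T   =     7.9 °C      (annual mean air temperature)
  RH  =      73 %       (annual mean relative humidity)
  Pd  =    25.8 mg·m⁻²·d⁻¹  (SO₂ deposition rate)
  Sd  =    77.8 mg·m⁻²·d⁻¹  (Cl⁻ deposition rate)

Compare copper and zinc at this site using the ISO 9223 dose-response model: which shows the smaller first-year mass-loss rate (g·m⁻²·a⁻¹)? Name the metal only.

copper

copper: f(T) = +0.126·(T−10) [T≤10 °C] = -0.2646
  SO₂ term: 0.0053·25.8^0.26·exp(0.059·73-0.2646) = 0.7029
  Cl⁻ term: 0.01025·77.8^0.27·exp(0.036·73+0.049·7.9) = 0.6772
  r_corr = 0.7029 + 0.6772 = 1.38 μm/a
  mass loss = 1.38 μm/a × 8.96 g/cm³ = 12.37 g·m⁻²·a⁻¹
zinc: temperature factor f = +0.038·(-2.1) = -0.0798
  SO₂ term: 0.0129·25.8^0.44·exp(0.046·73-0.0798) = 1.43
  Cl⁻ term: 0.0175·77.8^0.57·exp(0.008·73+0.085·7.9) = 0.7348
  sum: 1.43 + 0.7348 → r_corr = 2.165 μm/a
  mass loss = 2.165 μm/a × 7.14 g/cm³ = 15.46 g·m⁻²·a⁻¹
Ordering by g·m⁻²·a⁻¹: zinc (15.5) > copper (12.4)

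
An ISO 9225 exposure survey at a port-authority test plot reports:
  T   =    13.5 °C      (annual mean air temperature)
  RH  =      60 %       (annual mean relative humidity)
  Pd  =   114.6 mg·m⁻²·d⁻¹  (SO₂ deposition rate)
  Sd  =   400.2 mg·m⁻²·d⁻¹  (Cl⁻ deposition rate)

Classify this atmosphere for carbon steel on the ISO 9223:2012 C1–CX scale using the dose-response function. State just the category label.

C5

carbon steel: temperature factor f = -0.054·(3.5) = -0.1890
  SO₂ term: 1.77·114.6^0.52·exp(0.02·60-0.1890) = 57.26
  Sd branch = 0.102·Sd^0.62·e^(0.033·RH+0.04·T) = 52.05 μm/a
  r_corr = 57.26 + 52.05 = 109.3 μm/a
Category bounds: 80…200 μm/a bracket r_corr ⇒ C5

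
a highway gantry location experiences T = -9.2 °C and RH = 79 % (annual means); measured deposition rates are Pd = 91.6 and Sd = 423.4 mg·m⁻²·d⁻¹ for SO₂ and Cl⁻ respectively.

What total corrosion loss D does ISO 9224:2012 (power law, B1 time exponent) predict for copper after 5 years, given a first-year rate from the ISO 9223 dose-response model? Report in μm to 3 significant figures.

copper: temperature factor f = +0.126·(-19.2) = -2.4192
  sulphur-dioxide contribution → 0.1614 μm/a
  chloride contribution → 0.5745 μm/a
  ⇒ r_corr(copper) = 0.7359 μm/a
Power-law: D(5) = r_corr · 5^0.667
  D(5) = 0.7359 × 5^0.667 = 0.7359 × 2.926 = 2.153 μm

D(5) = 2.15 μm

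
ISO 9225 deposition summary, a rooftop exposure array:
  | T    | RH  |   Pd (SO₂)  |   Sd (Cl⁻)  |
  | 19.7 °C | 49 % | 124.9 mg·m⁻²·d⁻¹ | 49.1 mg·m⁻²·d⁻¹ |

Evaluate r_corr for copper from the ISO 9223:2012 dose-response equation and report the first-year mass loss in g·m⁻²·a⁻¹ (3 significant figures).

r_corr = 5.41 g·m⁻²·a⁻¹

copper: temperature factor f = -0.080·(9.7) = -0.7760
  Pd branch = 0.0053·Pd^0.26·e^(0.059·RH+f) = 0.1541 μm/a
  Cl⁻ term: 0.01025·49.1^0.27·exp(0.036·49+0.049·19.7) = 0.4494
  r_corr = 0.1541 + 0.4494 = 0.6035 μm/a
Convert to mass loss: 0.6035 μm/a × 8.96 g/cm³ = 5.408 g·m⁻²·a⁻¹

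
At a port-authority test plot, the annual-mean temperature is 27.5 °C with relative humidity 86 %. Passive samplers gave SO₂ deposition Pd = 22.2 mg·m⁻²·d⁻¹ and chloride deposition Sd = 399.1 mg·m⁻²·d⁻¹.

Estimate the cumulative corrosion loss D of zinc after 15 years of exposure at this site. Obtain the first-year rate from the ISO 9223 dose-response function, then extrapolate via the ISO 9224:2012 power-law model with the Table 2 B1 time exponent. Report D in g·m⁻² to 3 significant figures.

D(15) = 756 g·m⁻²

zinc: temperature factor f = -0.071·(17.5) = -1.2425
  SO₂ term: 0.0129·22.2^0.44·exp(0.046·86-1.2425) = 0.7611
  Sd branch = 0.0175·Sd^0.57·e^(0.008·RH+0.085·T) = 10.96 μm/a
  sum: 0.7611 + 10.96 → r_corr = 11.72 μm/a
ISO 9224: D(t) = r_corr · t^b with b = 0.813 (zinc, B1)
  D(15) = 11.72 × 15^0.813 = 11.72 × 9.04 = 105.9 μm
  Mass loss = 105.9 μm × 7.14 g/cm³ = 756.2 g·m⁻²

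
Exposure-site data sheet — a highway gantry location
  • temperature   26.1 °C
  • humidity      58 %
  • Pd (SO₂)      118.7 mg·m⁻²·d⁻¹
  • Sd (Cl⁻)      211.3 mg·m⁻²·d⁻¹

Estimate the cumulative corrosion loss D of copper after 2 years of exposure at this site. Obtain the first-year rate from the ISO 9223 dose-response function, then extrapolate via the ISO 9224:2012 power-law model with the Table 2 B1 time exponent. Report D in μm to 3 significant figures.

D(2) = 2.25 μm

copper: temperature factor f = -0.080·(16.1) = -1.2880
  SO₂ term: 0.0053·118.7^0.26·exp(0.059·58-1.2880) = 0.155
  Sd branch = 0.01025·Sd^0.27·e^(0.036·RH+0.049·T) = 1.261 μm/a
  r_corr = 0.155 + 1.261 = 1.416 μm/a
Long-term exponent b (ISO 9224 Table 2, B1) = 0.667
  D(2) = 1.416 × 2^0.667 = 1.416 × 1.588 = 2.248 μm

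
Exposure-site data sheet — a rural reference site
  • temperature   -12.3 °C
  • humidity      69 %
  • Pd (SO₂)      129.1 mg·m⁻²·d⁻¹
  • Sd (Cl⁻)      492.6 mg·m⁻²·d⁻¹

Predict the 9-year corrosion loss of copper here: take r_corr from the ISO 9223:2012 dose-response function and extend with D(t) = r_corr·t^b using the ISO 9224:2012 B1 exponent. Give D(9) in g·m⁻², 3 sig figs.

D(9) = 16.5 g·m⁻²

copper: temperature factor f = +0.126·(-22.3) = -2.8098
  Pd branch = 0.0053·Pd^0.26·e^(0.059·RH+f) = 0.0662 μm/a
  Cl⁻ term: 0.01025·492.6^0.27·exp(0.036·69+0.049·-12.3) = 0.3587
  r_corr = 0.0662 + 0.3587 = 0.4249 μm/a
Long-term exponent b (ISO 9224 Table 2, B1) = 0.667
  D(9) = 0.4249 × 9^0.667 = 0.4249 × 4.33 = 1.84 μm
  Mass loss = 1.84 μm × 8.96 g/cm³ = 16.48 g·m⁻²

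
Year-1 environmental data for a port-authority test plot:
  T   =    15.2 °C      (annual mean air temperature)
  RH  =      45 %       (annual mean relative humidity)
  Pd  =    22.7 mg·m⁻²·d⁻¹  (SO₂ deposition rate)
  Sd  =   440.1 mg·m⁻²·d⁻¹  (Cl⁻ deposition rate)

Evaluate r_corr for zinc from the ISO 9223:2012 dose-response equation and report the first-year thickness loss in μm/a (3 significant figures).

zinc: temperature factor f = -0.071·(5.2) = -0.3692
  sulphur-dioxide contribution → 0.2792 μm/a
  chloride contribution → 2.933 μm/a
  total first-year rate 3.212 μm/a

r_corr = 3.21 μm/a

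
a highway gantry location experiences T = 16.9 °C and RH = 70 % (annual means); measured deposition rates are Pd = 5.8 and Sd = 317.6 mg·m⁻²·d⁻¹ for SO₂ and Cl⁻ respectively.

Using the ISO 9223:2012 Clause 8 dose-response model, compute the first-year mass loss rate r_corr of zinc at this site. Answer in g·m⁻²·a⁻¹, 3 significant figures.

zinc: T>10 °C ⇒ hinge -0.071·(16.9−10) = -0.4899
  sulphur-dioxide contribution → 0.4287 μm/a
  chloride contribution → 3.437 μm/a
  total first-year rate 3.866 μm/a
Convert to mass loss: 3.866 μm/a × 7.14 g/cm³ = 27.6 g·m⁻²·a⁻¹

r_corr = 27.6 g·m⁻²·a⁻¹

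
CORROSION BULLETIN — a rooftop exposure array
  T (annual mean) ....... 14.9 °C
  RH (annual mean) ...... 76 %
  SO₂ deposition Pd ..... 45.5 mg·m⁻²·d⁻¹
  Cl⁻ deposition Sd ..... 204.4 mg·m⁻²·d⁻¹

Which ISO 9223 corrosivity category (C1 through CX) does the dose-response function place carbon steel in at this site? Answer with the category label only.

C5

carbon steel: f(T) = -0.054·(T−10) [T>10 °C] = -0.2646
  SO₂ term: 1.77·45.5^0.52·exp(0.02·76-0.2646) = 45.22
  Cl⁻ term: 0.102·204.4^0.62·exp(0.033·76+0.04·14.9) = 61.54
  sum: 45.22 + 61.54 → r_corr = 106.8 μm/a
107 μm/a falls in (80, 200] for carbon steel → category C5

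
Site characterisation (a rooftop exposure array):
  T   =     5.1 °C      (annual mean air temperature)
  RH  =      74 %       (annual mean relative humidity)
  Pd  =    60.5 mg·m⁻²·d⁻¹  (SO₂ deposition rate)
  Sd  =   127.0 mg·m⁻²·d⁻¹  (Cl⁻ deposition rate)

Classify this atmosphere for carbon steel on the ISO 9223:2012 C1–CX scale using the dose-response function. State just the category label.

carbon steel: temperature factor f = +0.150·(-4.9) = -0.7350
  SO₂ term: 1.77·60.5^0.52·exp(0.02·74-0.7350) = 31.48
  Sd branch = 0.102·Sd^0.62·e^(0.033·RH+0.04·T) = 28.98 μm/a
  sum: 31.48 + 28.98 → r_corr = 60.46 μm/a
Category bounds: 50…80 μm/a bracket r_corr ⇒ C4

C4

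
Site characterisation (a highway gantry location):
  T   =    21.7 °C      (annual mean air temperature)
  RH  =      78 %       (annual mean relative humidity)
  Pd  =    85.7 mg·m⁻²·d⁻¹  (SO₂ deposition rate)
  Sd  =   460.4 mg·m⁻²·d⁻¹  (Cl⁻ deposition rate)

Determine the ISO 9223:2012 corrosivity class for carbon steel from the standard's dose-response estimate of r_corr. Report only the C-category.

C5

carbon steel: T>10 °C ⇒ hinge -0.054·(21.7−10) = -0.6318
  Pd branch = 1.77·Pd^0.52·e^(0.02·RH+f) = 45.31 μm/a
  Cl⁻ term: 0.102·460.4^0.62·exp(0.033·78+0.04·21.7) = 142.8
  r_corr = 45.31 + 142.8 = 188.1 μm/a
Category bounds: 80…200 μm/a bracket r_corr ⇒ C5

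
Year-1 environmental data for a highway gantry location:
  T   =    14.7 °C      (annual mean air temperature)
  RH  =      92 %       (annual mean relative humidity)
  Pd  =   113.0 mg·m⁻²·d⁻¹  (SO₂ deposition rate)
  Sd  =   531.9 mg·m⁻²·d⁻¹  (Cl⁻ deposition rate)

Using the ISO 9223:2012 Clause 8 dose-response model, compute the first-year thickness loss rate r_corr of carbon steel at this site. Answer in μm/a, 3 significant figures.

r_corr = 288 μm/a

carbon steel: temperature factor f = -0.054·(4.7) = -0.2538
  Pd branch = 1.77·Pd^0.52·e^(0.02·RH+f) = 101 μm/a
  Cl⁻ term: 0.102·531.9^0.62·exp(0.033·92+0.04·14.7) = 187.3
  r_corr = 101 + 187.3 = 288.3 μm/a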